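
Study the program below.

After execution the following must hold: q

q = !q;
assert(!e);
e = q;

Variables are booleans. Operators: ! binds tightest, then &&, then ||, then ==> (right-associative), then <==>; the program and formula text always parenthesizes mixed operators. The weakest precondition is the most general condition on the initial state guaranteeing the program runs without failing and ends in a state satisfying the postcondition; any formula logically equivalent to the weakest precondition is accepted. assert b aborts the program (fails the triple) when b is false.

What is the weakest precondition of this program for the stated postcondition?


Working backward. After the program, q must hold.
Before e := q: q
Before assert !e: (!e) && q
Before q := !q: (!e) && (!q)
Answer: WP = (!e) && (!q)


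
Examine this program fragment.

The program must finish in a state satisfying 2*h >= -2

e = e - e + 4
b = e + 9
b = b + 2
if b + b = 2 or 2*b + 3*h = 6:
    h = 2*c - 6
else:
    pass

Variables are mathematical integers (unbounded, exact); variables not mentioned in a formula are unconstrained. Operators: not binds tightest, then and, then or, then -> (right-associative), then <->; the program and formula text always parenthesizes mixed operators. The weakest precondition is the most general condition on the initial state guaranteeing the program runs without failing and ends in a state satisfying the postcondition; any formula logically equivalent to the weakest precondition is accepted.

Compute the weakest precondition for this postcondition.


Working backward. After the program, 2*h >= -2 must hold.
Then branch requires 4*c >= 10; else branch requires 2*h >= -2.
Before the if: ((2*b = 2 or 2*b + 3*h = 6) -> 4*c >= 10) and ((not (2*b = 2 or 2*b + 3*h = 6)) -> 2*h >= -2)
Before b := b + 2: ((2*b = -2 or 2*b + 3*h = 2) -> 4*c >= 10) and ((not (2*b = -2 or 2*b + 3*h = 2)) -> 2*h >= -2)
Before b := e + 9: ((2*e = -20 or 2*e + 3*h = -16) -> 4*c >= 10) and ((not (2*e = -20 or 2*e + 3*h = -16)) -> 2*h >= -2)
Before e := e - e + 4: (3*h = -24 -> 4*c >= 10) and ((not (3*h = -24)) -> 2*h >= -2)
Answer: WP = (3*h = -24 -> 4*c >= 10) and ((not (3*h = -24)) -> 2*h >= -2)


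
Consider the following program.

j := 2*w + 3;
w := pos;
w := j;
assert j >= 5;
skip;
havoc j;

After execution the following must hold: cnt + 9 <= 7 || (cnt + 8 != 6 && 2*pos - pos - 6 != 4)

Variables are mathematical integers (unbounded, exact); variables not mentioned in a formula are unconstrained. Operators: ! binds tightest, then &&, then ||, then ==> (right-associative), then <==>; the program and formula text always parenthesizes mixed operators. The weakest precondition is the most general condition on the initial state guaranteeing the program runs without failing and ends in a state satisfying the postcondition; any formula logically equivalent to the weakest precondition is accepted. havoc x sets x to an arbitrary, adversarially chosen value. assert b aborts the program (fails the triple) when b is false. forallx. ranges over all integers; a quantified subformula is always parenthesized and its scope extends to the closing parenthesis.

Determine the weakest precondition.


Working backward. After the program, the postcondition cnt + 9 <= 7 || (cnt + 8 != 6 && 2*pos - pos - 6 != 4) must hold; in canonical form it is cnt <= -2 || (cnt != -2 && pos != 10).
Before havoc j: cnt <= -2 || (cnt != -2 && pos != 10)
Before skip: cnt <= -2 || (cnt != -2 && pos != 10)
Before assert j >= 5: j >= 5 && (cnt <= -2 || (cnt != -2 && pos != 10))
Before w := j: j >= 5 && (cnt <= -2 || (cnt != -2 && pos != 10))
Before w := pos: j >= 5 && (cnt <= -2 || (cnt != -2 && pos != 10))
Before j := 2*w + 3: 2*w >= 2 && (cnt <= -2 || (cnt != -2 && pos != 10))
Answer: WP = 2*w >= 2 && (cnt <= -2 || (cnt != -2 && pos != 10))


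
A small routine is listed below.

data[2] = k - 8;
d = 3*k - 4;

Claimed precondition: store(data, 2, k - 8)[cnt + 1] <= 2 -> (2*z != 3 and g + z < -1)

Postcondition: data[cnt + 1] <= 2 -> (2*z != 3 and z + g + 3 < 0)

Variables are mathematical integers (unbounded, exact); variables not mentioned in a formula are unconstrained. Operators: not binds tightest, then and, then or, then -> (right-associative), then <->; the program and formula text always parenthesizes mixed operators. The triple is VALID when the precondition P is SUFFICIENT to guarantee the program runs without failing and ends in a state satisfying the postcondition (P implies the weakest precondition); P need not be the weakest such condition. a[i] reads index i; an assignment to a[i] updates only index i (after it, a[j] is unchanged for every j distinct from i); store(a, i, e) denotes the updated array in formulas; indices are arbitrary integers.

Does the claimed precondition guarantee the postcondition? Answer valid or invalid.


Working backward. After the program, the postcondition data[cnt + 1] <= 2 -> (2*z != 3 and z + g + 3 < 0) must hold; in canonical form it is data[cnt + 1] <= 2 -> (2*z != 3 and g + z < -3).
Before d := 3*k - 4: data[cnt + 1] <= 2 -> (2*z != 3 and g + z < -3)
Before data[2] := k - 8: store(data, 2, k - 8)[cnt + 1] <= 2 -> (2*z != 3 and g + z < -3)
The weakest precondition is store(data, 2, k - 8)[cnt + 1] <= 2 -> (2*z != 3 and g + z < -3).
Check whether store(data, 2, k - 8)[cnt + 1] <= 2 -> (2*z != 3 and g + z < -1) implies it.
Countermodel: at the initial state cnt = -1, data = {[0] = 2, [2] = 2, elsewhere 2}, g = -2, k = 10, z = 0, the precondition holds but the weakest precondition fails.
Answer: invalid


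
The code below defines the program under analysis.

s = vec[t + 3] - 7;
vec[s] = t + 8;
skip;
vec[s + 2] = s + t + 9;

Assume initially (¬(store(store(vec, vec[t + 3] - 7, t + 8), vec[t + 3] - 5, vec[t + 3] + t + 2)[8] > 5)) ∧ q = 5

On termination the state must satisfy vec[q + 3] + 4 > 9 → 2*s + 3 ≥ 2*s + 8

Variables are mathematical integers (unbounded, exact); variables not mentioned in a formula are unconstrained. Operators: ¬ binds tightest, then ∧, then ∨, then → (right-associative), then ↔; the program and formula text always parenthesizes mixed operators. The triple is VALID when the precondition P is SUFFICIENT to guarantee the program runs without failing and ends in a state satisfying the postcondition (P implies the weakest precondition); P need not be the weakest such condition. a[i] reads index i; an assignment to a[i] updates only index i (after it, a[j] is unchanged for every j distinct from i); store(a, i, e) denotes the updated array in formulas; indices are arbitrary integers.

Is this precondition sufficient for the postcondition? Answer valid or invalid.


Working backward. After the program, the postcondition vec[q + 3] + 4 > 9 → 2*s + 3 ≥ 2*s + 8 must hold; in canonical form it is ¬(vec[q + 3] > 5).
Before vec[s + 2] := s + t + 9: ¬(store(vec, s + 2, s + t + 9)[q + 3] > 5)
Before skip: ¬(store(vec, s + 2, s + t + 9)[q + 3] > 5)
Before vec[s] := t + 8: ¬(store(store(vec, s, t + 8), s + 2, s + t + 9)[q + 3] > 5)
Before s := vec[t + 3] - 7: ¬(store(store(vec, vec[t + 3] - 7, t + 8), vec[t + 3] - 5, vec[t + 3] + t + 2)[q + 3] > 5)
The weakest precondition is ¬(store(store(vec, vec[t + 3] - 7, t + 8), vec[t + 3] - 5, vec[t + 3] + t + 2)[q + 3] > 5).
Check whether (¬(store(store(vec, vec[t + 3] - 7, t + 8), vec[t + 3] - 5, vec[t + 3] + t + 2)[8] > 5)) ∧ q = 5 implies it.
Every state satisfying the precondition satisfies the weakest precondition: the implication holds.
Answer: valid


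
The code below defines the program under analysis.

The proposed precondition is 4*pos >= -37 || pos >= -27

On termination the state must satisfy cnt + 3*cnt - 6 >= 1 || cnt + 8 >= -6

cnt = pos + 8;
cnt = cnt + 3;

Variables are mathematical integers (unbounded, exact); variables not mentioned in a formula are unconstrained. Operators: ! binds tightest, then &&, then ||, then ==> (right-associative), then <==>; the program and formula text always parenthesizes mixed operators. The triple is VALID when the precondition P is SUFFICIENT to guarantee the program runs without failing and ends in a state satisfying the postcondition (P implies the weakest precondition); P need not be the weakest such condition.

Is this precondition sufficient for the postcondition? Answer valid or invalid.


Working backward. After the program, the postcondition cnt + 3*cnt - 6 >= 1 || cnt + 8 >= -6 must hold; in canonical form it is 4*cnt >= 7 || cnt >= -14.
Before cnt := cnt + 3: 4*cnt >= -5 || cnt >= -17
Before cnt := pos + 8: 4*pos >= -37 || pos >= -25
The weakest precondition is 4*pos >= -37 || pos >= -25.
Check whether 4*pos >= -37 || pos >= -27 implies it.
Countermodel: at the initial state pos = -27, the precondition holds but the weakest precondition fails.
Answer: invalid


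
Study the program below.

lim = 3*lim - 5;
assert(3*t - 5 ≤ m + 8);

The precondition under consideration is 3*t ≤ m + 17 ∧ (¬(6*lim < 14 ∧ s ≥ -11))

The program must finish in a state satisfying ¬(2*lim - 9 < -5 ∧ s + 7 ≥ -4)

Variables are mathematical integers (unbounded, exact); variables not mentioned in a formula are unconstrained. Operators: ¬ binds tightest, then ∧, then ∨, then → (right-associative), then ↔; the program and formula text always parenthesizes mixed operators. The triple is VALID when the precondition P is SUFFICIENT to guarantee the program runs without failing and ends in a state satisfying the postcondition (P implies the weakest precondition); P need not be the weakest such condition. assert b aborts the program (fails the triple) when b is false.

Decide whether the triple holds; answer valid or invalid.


Working backward. After the program, the postcondition ¬(2*lim - 9 < -5 ∧ s + 7 ≥ -4) must hold; in canonical form it is ¬(2*lim < 4 ∧ s ≥ -11).
Before assert 3*t - 5 ≤ m + 8: 3*t ≤ m + 13 ∧ (¬(2*lim < 4 ∧ s ≥ -11))
Before lim := 3*lim - 5: 3*t ≤ m + 13 ∧ (¬(6*lim < 14 ∧ s ≥ -11))
The weakest precondition is 3*t ≤ m + 13 ∧ (¬(6*lim < 14 ∧ s ≥ -11)).
Check whether 3*t ≤ m + 17 ∧ (¬(6*lim < 14 ∧ s ≥ -11)) implies it.
Countermodel: at the initial state lim = 3, m = 1, s = -11, t = 5, the precondition holds but the weakest precondition fails.
Answer: invalid


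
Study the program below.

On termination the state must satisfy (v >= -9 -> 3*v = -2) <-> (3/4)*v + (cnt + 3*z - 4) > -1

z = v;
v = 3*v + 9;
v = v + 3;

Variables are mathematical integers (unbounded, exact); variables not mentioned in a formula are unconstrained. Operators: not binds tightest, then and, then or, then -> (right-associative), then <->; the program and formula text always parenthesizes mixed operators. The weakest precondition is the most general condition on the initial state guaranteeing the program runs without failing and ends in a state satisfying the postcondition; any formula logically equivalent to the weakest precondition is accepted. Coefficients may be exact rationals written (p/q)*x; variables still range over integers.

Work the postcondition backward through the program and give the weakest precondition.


Working backward. After the program, the postcondition (v >= -9 -> 3*v = -2) <-> (3/4)*v + (cnt + 3*z - 4) > -1 must hold; in canonical form it is (v >= -9 -> 3*v = -2) <-> cnt + (3/4)*v + 3*z > 3.
Before v := v + 3: (v >= -12 -> 3*v = -11) <-> cnt + (3/4)*v + 3*z > 3/4
Before v := 3*v + 9: (3*v >= -21 -> 9*v = -38) <-> cnt + (9/4)*v + 3*z > -6
Before z := v: (3*v >= -21 -> 9*v = -38) <-> cnt + (21/4)*v > -6
Answer: WP = (3*v >= -21 -> 9*v = -38) <-> cnt + (21/4)*v > -6


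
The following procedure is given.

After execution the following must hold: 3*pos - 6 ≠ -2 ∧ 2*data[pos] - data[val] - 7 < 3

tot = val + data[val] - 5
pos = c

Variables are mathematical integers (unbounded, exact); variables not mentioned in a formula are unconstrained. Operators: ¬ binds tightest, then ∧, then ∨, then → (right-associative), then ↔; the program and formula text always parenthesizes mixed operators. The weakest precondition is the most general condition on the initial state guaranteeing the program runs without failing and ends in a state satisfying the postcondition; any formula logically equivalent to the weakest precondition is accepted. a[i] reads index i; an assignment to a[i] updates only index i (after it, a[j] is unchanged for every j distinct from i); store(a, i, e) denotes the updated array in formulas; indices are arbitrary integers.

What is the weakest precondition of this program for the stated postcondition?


Working backward. After the program, the postcondition 3*pos - 6 ≠ -2 ∧ 2*data[pos] - data[val] - 7 < 3 must hold; in canonical form it is 3*pos ≠ 4 ∧ 2*data[pos] < data[val] + 10.
Before pos := c: 3*c ≠ 4 ∧ 2*data[c] < data[val] + 10
Before tot := val + data[val] - 5: 3*c ≠ 4 ∧ 2*data[c] < data[val] + 10
Answer: WP = 3*c ≠ 4 ∧ 2*data[c] < data[val] + 10


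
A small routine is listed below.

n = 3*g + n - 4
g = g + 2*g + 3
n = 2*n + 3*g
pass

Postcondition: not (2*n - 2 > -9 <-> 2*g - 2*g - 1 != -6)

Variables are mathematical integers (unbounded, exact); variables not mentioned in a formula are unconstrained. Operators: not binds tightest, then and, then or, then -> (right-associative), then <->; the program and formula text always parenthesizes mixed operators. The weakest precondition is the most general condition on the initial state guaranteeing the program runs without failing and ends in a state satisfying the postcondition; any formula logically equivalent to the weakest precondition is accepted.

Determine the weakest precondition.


Working backward. After the program, the postcondition not (2*n - 2 > -9 <-> 2*g - 2*g - 1 != -6) must hold; in canonical form it is not (2*n > -7).
Before skip: not (2*n > -7)
Before n := 2*n + 3*g: not (6*g + 4*n > -7)
Before g := g + 2*g + 3: not (18*g + 4*n > -25)
Before n := 3*g + n - 4: not (30*g + 4*n > -9)
Answer: WP = not (30*g + 4*n > -9)


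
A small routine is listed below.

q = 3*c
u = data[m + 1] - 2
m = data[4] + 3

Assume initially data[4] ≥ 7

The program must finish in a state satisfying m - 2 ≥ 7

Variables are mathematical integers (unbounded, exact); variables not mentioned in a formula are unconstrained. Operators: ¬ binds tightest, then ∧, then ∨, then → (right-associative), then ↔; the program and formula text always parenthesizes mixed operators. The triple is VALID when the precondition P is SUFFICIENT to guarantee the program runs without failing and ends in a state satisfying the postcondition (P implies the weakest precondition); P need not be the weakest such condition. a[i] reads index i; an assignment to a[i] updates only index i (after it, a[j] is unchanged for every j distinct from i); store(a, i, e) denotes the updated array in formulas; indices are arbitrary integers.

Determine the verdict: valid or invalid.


Working backward. After the program, the postcondition m - 2 ≥ 7 must hold; in canonical form it is m ≥ 9.
Before m := data[4] + 3: data[4] ≥ 6
Before u := data[m + 1] - 2: data[4] ≥ 6
Before q := 3*c: data[4] ≥ 6
The weakest precondition is data[4] ≥ 6.
Check whether data[4] ≥ 7 implies it.
Every state satisfying the precondition satisfies the weakest precondition: the implication holds.
Answer: valid


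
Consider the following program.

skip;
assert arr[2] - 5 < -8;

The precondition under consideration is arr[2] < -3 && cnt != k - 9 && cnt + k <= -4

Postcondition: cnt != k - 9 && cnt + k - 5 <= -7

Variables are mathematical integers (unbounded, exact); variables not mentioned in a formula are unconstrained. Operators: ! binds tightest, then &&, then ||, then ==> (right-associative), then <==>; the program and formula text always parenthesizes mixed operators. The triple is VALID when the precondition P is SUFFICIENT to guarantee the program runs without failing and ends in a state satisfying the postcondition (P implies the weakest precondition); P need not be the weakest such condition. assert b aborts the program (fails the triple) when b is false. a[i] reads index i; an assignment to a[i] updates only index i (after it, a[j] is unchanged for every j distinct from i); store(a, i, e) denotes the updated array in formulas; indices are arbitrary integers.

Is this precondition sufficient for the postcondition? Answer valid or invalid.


Working backward. After the program, the postcondition cnt != k - 9 && cnt + k - 5 <= -7 must hold; in canonical form it is cnt != k - 9 && cnt + k <= -2.
Before assert arr[2] - 5 < -8: arr[2] < -3 && cnt != k - 9 && cnt + k <= -2
Before skip: arr[2] < -3 && cnt != k - 9 && cnt + k <= -2
The weakest precondition is arr[2] < -3 && cnt != k - 9 && cnt + k <= -2.
Check whether arr[2] < -3 && cnt != k - 9 && cnt + k <= -4 implies it.
Every state satisfying the precondition satisfies the weakest precondition: the implication holds.
Answer: valid


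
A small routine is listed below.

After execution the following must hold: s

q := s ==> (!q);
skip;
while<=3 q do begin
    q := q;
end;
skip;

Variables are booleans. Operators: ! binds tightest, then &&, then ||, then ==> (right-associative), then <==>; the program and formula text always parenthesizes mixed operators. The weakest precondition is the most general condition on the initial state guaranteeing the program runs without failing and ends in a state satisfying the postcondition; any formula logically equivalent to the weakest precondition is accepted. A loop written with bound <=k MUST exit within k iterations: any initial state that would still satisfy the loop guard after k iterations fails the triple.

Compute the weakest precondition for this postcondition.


Working backward. After the program, s must hold.
Before skip: s
Before the loop (bound <=3), unroll the exhaustion recursion (WP_0 = exit-now case; WP_j = one more guarded iteration, up to j = 3):
  WP_0: (!q) && s
  WP_1: (q ==> ((!q) && s)) && ((!q) ==> s)
  WP_2: (q ==> ((q ==> ((!q) && s)) && ((!q) ==> s))) && ((!q) ==> s)
  WP_3: (q ==> ((q ==> ((q ==> ((!q) && s)) && ((!q) ==> s))) && ((!q) ==> s))) && ((!q) ==> s)
So before the loop: (q ==> ((q ==> ((q ==> ((!q) && s)) && ((!q) ==> s))) && ((!q) ==> s))) && ((!q) ==> s)
Before skip: (q ==> ((q ==> ((q ==> ((!q) && s)) && ((!q) ==> s))) && ((!q) ==> s))) && ((!q) ==> s)
Before q := s ==> (!q): ((s ==> (!q)) ==> (((s ==> (!q)) ==> (((s ==> (!q)) ==> ((!(s ==> (!q))) && s)) && ((!(s ==> (!q))) ==> s))) && ((!(s ==> (!q))) ==> s))) && ((!(s ==> (!q))) ==> s)
Answer: WP = ((s ==> (!q)) ==> (((s ==> (!q)) ==> (((s ==> (!q)) ==> ((!(s ==> (!q))) && s)) && ((!(s ==> (!q))) ==> s))) && ((!(s ==> (!q))) ==> s))) && ((!(s ==> (!q))) ==> s)


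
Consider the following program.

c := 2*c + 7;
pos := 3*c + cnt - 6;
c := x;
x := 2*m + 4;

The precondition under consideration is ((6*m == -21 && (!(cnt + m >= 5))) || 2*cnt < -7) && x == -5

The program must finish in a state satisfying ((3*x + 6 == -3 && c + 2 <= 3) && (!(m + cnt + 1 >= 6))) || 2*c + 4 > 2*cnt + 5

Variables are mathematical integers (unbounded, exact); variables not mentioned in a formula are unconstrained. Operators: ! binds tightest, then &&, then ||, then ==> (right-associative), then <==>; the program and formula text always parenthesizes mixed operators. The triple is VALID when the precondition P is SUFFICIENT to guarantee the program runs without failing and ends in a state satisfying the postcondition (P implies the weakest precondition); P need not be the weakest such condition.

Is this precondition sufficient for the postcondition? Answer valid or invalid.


Working backward. After the program, the postcondition ((3*x + 6 == -3 && c + 2 <= 3) && (!(m + cnt + 1 >= 6))) || 2*c + 4 > 2*cnt + 5 must hold; in canonical form it is (3*x == -9 && c <= 1 && (!(cnt + m >= 5))) || 2*c > 2*cnt + 1.
Before x := 2*m + 4: (6*m == -21 && c <= 1 && (!(cnt + m >= 5))) || 2*c > 2*cnt + 1
Before c := x: (6*m == -21 && x <= 1 && (!(cnt + m >= 5))) || 2*x > 2*cnt + 1
Before pos := 3*c + cnt - 6: (6*m == -21 && x <= 1 && (!(cnt + m >= 5))) || 2*x > 2*cnt + 1
Before c := 2*c + 7: (6*m == -21 && x <= 1 && (!(cnt + m >= 5))) || 2*x > 2*cnt + 1
The weakest precondition is (6*m == -21 && x <= 1 && (!(cnt + m >= 5))) || 2*x > 2*cnt + 1.
Check whether ((6*m == -21 && (!(cnt + m >= 5))) || 2*cnt < -7) && x == -5 implies it.
Countermodel: at the initial state cnt = -5, m = 0, x = -5, the precondition holds but the weakest precondition fails.
Answer: invalid


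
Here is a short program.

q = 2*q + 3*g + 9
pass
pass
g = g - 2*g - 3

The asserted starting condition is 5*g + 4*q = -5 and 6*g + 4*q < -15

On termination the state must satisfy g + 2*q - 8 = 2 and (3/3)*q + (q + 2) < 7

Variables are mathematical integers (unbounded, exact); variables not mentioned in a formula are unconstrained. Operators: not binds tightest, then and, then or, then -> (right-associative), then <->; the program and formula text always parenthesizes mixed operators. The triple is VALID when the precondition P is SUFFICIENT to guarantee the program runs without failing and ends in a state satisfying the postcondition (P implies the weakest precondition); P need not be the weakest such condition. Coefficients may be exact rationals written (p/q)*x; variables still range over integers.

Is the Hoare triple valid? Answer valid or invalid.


Working backward. After the program, the postcondition g + 2*q - 8 = 2 and (3/3)*q + (q + 2) < 7 must hold; in canonical form it is g + 2*q = 10 and 2*q < 5.
Before g := g - 2*g - 3: 2*q = g + 13 and 2*q < 5
Before skip: 2*q = g + 13 and 2*q < 5
Before skip: 2*q = g + 13 and 2*q < 5
Before q := 2*q + 3*g + 9: 5*g + 4*q = -5 and 6*g + 4*q < -13
The weakest precondition is 5*g + 4*q = -5 and 6*g + 4*q < -13.
Check whether 5*g + 4*q = -5 and 6*g + 4*q < -15 implies it.
Every state satisfying the precondition satisfies the weakest precondition: the implication holds.
Answer: valid


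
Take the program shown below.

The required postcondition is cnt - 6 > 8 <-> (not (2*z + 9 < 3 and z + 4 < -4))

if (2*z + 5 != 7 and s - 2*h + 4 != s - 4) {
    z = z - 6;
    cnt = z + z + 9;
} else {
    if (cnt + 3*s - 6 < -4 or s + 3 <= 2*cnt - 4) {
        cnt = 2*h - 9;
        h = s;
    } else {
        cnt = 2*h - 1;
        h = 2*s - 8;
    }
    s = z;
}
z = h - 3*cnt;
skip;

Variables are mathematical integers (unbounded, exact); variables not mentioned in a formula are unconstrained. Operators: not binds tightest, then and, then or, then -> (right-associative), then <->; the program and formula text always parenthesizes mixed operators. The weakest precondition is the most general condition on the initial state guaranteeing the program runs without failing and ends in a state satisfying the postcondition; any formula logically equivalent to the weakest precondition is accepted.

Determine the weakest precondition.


Working backward. After the program, the postcondition cnt - 6 > 8 <-> (not (2*z + 9 < 3 and z + 4 < -4)) must hold; in canonical form it is cnt > 14 <-> (not (2*z < -6 and z < -8)).
Before skip: cnt > 14 <-> (not (2*z < -6 and z < -8))
Before z := h - 3*cnt: cnt > 14 <-> (not (2*h < 6*cnt - 6 and h < 3*cnt - 8))
Then branch requires 2*z > 17 <-> (not (2*h < 12*z - 24 and h < 6*z - 17)); else branch requires ((cnt + 3*s < 2 or s <= 2*cnt - 7) -> (2*h > 23 <-> (not (2*s < 12*h - 60 and s < 6*h - 35)))) and ((not (cnt + 3*s < 2 or s <= 2*cnt - 7)) -> (2*h > 15 <-> (not (4*s < 12*h + 4 and 2*s < 6*h - 3)))).
Before the if: ((2*z != 2 and 2*h != 8) -> (2*z > 17 <-> (not (2*h < 12*z - 24 and h < 6*z - 17)))) and ((not (2*z != 2 and 2*h != 8)) -> (((cnt + 3*s < 2 or s <= 2*cnt - 7) -> (2*h > 23 <-> (not (2*s < 12*h - 60 and s < 6*h - 35)))) and ((not (cnt + 3*s < 2 or s <= 2*cnt - 7)) -> (2*h > 15 <-> (not (4*s < 12*h + 4 and 2*s < 6*h - 3))))))
Answer: WP = ((2*z != 2 and 2*h != 8) -> (2*z > 17 <-> (not (2*h < 12*z - 24 and h < 6*z - 17)))) and ((not (2*z != 2 and 2*h != 8)) -> (((cnt + 3*s < 2 or s <= 2*cnt - 7) -> (2*h > 23 <-> (not (2*s < 12*h - 60 and s < 6*h - 35)))) and ((not (cnt + 3*s < 2 or s <= 2*cnt - 7)) -> (2*h > 15 <-> (not (4*s < 12*h + 4 and 2*s < 6*h - 3))))))


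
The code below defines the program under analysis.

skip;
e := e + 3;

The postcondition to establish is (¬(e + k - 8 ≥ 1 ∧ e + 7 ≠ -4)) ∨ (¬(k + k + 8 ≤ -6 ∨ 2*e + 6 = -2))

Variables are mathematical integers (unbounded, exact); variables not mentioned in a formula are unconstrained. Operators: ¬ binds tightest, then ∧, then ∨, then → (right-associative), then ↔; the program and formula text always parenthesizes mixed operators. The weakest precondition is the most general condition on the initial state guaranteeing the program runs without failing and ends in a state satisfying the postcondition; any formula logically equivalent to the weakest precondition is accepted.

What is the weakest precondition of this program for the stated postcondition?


Working backward. After the program, the postcondition (¬(e + k - 8 ≥ 1 ∧ e + 7 ≠ -4)) ∨ (¬(k + k + 8 ≤ -6 ∨ 2*e + 6 = -2)) must hold; in canonical form it is (¬(e + k ≥ 9 ∧ e ≠ -11)) ∨ (¬(2*k ≤ -14 ∨ 2*e = -8)).
Before e := e + 3: (¬(e + k ≥ 6 ∧ e ≠ -14)) ∨ (¬(2*k ≤ -14 ∨ 2*e = -14))
Before skip: (¬(e + k ≥ 6 ∧ e ≠ -14)) ∨ (¬(2*k ≤ -14 ∨ 2*e = -14))
Answer: WP = (¬(e + k ≥ 6 ∧ e ≠ -14)) ∨ (¬(2*k ≤ -14 ∨ 2*e = -14))


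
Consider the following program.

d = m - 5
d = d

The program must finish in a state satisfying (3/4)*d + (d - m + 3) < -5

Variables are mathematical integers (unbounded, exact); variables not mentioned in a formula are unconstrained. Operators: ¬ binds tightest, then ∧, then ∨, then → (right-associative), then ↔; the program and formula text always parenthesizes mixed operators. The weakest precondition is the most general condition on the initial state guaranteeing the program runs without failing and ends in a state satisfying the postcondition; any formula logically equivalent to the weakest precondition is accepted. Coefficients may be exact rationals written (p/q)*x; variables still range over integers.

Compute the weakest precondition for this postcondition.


Working backward. After the program, the postcondition (3/4)*d + (d - m + 3) < -5 must hold; in canonical form it is (7/4)*d < m - 8.
Before d := d: (7/4)*d < m - 8
Before d := m - 5: (3/4)*m < 3/4
Answer: WP = (3/4)*m < 3/4


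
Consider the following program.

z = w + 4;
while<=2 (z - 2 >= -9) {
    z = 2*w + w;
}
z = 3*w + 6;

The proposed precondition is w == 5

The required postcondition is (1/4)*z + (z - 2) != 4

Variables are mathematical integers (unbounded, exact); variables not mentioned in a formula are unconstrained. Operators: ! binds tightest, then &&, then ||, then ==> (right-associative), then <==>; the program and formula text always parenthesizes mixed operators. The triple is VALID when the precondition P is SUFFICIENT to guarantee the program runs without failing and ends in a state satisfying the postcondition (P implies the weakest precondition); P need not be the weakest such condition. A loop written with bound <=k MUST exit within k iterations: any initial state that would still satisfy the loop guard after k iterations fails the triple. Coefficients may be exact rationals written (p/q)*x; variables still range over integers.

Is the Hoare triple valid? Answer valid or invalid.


Working backward. After the program, the postcondition (1/4)*z + (z - 2) != 4 must hold; in canonical form it is (5/4)*z != 6.
Before z := 3*w + 6: (15/4)*w != -3/2
Before the loop (bound <=2), unroll the exhaustion recursion (WP_0 = exit-now case; WP_j = one more guarded iteration, up to j = 2):
  WP_0: (!(z >= -7)) && (15/4)*w != -3/2
  WP_1: (z >= -7 ==> ((!(3*w >= -7)) && (15/4)*w != -3/2)) && ((!(z >= -7)) ==> (15/4)*w != -3/2)
  WP_2: (z >= -7 ==> ((3*w >= -7 ==> ((!(3*w >= -7)) && (15/4)*w != -3/2)) && ((!(3*w >= -7)) ==> (15/4)*w != -3/2))) && ((!(z >= -7)) ==> (15/4)*w != -3/2)
So before the loop: (z >= -7 ==> ((3*w >= -7 ==> ((!(3*w >= -7)) && (15/4)*w != -3/2)) && ((!(3*w >= -7)) ==> (15/4)*w != -3/2))) && ((!(z >= -7)) ==> (15/4)*w != -3/2)
Before z := w + 4: (w >= -11 ==> ((3*w >= -7 ==> ((!(3*w >= -7)) && (15/4)*w != -3/2)) && ((!(3*w >= -7)) ==> (15/4)*w != -3/2))) && ((!(w >= -11)) ==> (15/4)*w != -3/2)
The weakest precondition is (w >= -11 ==> ((3*w >= -7 ==> ((!(3*w >= -7)) && (15/4)*w != -3/2)) && ((!(3*w >= -7)) ==> (15/4)*w != -3/2))) && ((!(w >= -11)) ==> (15/4)*w != -3/2).
Check whether w == 5 implies it.
Countermodel: at the initial state w = 5, the precondition holds but the weakest precondition fails.
Answer: invalid


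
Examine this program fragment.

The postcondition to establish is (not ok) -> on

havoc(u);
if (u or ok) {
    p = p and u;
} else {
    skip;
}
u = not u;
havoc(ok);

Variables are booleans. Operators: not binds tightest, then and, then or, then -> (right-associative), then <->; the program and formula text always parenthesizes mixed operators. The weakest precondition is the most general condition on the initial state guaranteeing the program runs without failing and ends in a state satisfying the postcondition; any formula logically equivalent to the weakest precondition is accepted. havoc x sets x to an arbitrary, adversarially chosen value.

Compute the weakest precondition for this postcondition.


Working backward. After the program, (not ok) -> on must hold.
Before havoc ok: on
Before u := not u: on
Then branch requires on; else branch requires on.
Before the if: ((u or ok) -> on) and ((not (u or ok)) -> on)
Before havoc u: on and (ok -> on) and ((not ok) -> on)
Answer: WP = on and (ok -> on) and ((not ok) -> on)


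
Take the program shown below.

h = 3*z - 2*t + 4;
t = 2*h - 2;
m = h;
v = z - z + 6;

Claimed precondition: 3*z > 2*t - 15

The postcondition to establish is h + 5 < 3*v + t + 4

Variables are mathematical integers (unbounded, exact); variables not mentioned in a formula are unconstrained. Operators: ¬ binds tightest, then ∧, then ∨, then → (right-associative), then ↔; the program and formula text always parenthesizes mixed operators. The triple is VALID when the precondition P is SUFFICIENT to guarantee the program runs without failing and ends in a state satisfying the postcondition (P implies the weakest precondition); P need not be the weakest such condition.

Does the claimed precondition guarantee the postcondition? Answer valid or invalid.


Working backward. After the program, the postcondition h + 5 < 3*v + t + 4 must hold; in canonical form it is h < t + 3*v - 1.
Before v := z - z + 6: h < t + 17
Before m := h: h < t + 17
Before t := 2*h - 2: h > -15
Before h := 3*z - 2*t + 4: 3*z > 2*t - 19
The weakest precondition is 3*z > 2*t - 19.
Check whether 3*z > 2*t - 15 implies it.
Every state satisfying the precondition satisfies the weakest precondition: the implication holds.
Answer: valid


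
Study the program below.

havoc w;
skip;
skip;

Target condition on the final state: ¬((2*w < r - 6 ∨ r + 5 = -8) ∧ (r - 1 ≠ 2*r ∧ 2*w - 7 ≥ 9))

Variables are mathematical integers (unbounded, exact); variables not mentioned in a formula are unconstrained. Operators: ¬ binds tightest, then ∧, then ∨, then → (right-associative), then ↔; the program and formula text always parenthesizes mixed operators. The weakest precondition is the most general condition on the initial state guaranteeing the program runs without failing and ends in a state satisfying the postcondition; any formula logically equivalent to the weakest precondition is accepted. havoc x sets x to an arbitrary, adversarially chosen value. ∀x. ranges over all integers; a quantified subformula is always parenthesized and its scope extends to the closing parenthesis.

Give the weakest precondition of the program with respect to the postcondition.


Working backward. After the program, the postcondition ¬((2*w < r - 6 ∨ r + 5 = -8) ∧ (r - 1 ≠ 2*r ∧ 2*w - 7 ≥ 9)) must hold; in canonical form it is ¬((2*w < r - 6 ∨ r = -13) ∧ r ≠ -1 ∧ 2*w ≥ 16).
Before skip: ¬((2*w < r - 6 ∨ r = -13) ∧ r ≠ -1 ∧ 2*w ≥ 16)
Before skip: ¬((2*w < r - 6 ∨ r = -13) ∧ r ≠ -1 ∧ 2*w ≥ 16)
Before havoc w: ∀w_1. (¬((2*w_1 < r - 6 ∨ r = -13) ∧ r ≠ -1 ∧ 2*w_1 ≥ 16))
Answer: WP = ∀w_1. (¬((2*w_1 < r - 6 ∨ r = -13) ∧ r ≠ -1 ∧ 2*w_1 ≥ 16))


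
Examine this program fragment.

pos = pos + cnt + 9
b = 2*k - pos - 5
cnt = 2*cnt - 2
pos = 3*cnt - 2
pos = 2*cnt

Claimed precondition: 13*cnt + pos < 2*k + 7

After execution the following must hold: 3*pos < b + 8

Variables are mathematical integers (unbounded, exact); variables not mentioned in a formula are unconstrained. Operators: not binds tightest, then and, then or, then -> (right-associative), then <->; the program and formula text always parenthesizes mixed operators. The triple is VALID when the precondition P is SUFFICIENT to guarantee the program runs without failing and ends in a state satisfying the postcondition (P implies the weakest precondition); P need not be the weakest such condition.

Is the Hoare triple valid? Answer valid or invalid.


Working backward. After the program, 3*pos < b + 8 must hold.
Before pos := 2*cnt: 6*cnt < b + 8
Before pos := 3*cnt - 2: 6*cnt < b + 8
Before cnt := 2*cnt - 2: 12*cnt < b + 20
Before b := 2*k - pos - 5: 12*cnt + pos < 2*k + 15
Before pos := pos + cnt + 9: 13*cnt + pos < 2*k + 6
The weakest precondition is 13*cnt + pos < 2*k + 6.
Check whether 13*cnt + pos < 2*k + 7 implies it.
Countermodel: at the initial state cnt = 0, k = -3, pos = 0, the precondition holds but the weakest precondition fails.
Answer: invalid


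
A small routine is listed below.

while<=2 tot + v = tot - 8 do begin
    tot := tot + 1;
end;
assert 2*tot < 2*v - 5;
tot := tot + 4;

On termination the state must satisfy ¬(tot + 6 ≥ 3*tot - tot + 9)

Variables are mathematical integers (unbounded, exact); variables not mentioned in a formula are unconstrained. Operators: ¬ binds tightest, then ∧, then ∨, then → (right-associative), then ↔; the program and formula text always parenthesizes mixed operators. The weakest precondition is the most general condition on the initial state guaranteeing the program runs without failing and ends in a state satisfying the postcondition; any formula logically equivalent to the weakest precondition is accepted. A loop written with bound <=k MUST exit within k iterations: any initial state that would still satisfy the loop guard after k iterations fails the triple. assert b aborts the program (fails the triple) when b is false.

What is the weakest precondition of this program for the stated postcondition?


Working backward. After the program, the postcondition ¬(tot + 6 ≥ 3*tot - tot + 9) must hold; in canonical form it is ¬(tot ≤ -3).
Before tot := tot + 4: ¬(tot ≤ -7)
Before assert 2*tot < 2*v - 5: 2*tot < 2*v - 5 ∧ (¬(tot ≤ -7))
Before the loop (bound <=2), unroll the exhaustion recursion (WP_0 = exit-now case; WP_j = one more guarded iteration, up to j = 2):
  WP_0: (¬(v = -8)) ∧ 2*tot < 2*v - 5 ∧ (¬(tot ≤ -7))
  WP_1: (v = -8 → ((¬(v = -8)) ∧ 2*tot < 2*v - 7 ∧ (¬(tot ≤ -8)))) ∧ ((¬(v = -8)) → (2*tot < 2*v - 5 ∧ (¬(tot ≤ -7))))
  WP_2: (v = -8 → ((v = -8 → ((¬(v = -8)) ∧ 2*tot < 2*v - 9 ∧ (¬(tot ≤ -9)))) ∧ ((¬(v = -8)) → (2*tot < 2*v - 7 ∧ (¬(tot ≤ -8)))))) ∧ ((¬(v = -8)) → (2*tot < 2*v - 5 ∧ (¬(tot ≤ -7))))
So before the loop: (v = -8 → ((v = -8 → ((¬(v = -8)) ∧ 2*tot < 2*v - 9 ∧ (¬(tot ≤ -9)))) ∧ ((¬(v = -8)) → (2*tot < 2*v - 7 ∧ (¬(tot ≤ -8)))))) ∧ ((¬(v = -8)) → (2*tot < 2*v - 5 ∧ (¬(tot ≤ -7))))
Answer: WP = (v = -8 → ((v = -8 → ((¬(v = -8)) ∧ 2*tot < 2*v - 9 ∧ (¬(tot ≤ -9)))) ∧ ((¬(v = -8)) → (2*tot < 2*v - 7 ∧ (¬(tot ≤ -8)))))) ∧ ((¬(v = -8)) → (2*tot < 2*v - 5 ∧ (¬(tot ≤ -7))))


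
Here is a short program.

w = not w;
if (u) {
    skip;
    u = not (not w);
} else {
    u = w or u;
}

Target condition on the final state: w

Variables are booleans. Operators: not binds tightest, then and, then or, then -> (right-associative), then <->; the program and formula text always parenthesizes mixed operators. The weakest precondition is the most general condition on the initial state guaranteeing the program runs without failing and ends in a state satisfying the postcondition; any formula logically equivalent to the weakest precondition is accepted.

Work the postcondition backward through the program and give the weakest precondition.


Working backward. After the program, w must hold.
Then branch requires w; else branch requires w.
Before the if: (u -> w) and ((not u) -> w)
Before w := not w: (u -> (not w)) and ((not u) -> (not w))
Answer: WP = (u -> (not w)) and ((not u) -> (not w))


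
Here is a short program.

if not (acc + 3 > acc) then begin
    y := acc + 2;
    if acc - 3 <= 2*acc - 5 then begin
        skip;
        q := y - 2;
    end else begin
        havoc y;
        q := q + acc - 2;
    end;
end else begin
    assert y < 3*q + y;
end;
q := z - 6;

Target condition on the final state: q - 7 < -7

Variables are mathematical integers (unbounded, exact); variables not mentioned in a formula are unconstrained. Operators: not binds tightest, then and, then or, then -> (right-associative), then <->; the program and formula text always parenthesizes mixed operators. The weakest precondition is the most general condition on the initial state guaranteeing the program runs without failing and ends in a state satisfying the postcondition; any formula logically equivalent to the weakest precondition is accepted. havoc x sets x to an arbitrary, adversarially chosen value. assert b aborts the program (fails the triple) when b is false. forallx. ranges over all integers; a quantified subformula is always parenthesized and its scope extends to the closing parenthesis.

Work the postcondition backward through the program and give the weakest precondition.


Working backward. After the program, the postcondition q - 7 < -7 must hold; in canonical form it is q < 0.
Before q := z - 6: z < 6
Then branch requires (acc >= 2 -> z < 6) and ((not (acc >= 2)) -> z < 6); else branch requires 3*q > 0 and z < 6.
Before the if: 3*q > 0 and z < 6
Answer: WP = 3*q > 0 and z < 6


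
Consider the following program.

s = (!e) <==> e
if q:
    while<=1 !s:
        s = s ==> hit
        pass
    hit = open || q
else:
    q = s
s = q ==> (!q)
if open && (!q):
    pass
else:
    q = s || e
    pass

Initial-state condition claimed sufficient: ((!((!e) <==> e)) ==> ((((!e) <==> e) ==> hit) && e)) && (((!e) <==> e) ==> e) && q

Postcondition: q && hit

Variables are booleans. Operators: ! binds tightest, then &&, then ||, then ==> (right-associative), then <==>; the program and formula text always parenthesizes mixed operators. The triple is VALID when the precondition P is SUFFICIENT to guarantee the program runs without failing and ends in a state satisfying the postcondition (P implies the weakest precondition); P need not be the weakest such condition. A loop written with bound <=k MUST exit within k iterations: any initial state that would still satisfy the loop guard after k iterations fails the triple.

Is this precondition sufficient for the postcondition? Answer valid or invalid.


Working backward. After the program, q && hit must hold.
Then branch requires q && hit; else branch requires (s || e) && hit.
Before the if: ((open && (!q)) ==> (q && hit)) && ((!(open && (!q))) ==> ((s || e) && hit))
Before s := q ==> (!q): ((open && (!q)) ==> (q && hit)) && ((!(open && (!q))) ==> (((q ==> (!q)) || e) && hit))
Then branch requires ((!s) ==> ((s ==> hit) && ((open && (!q)) ==> (q && (open || q))) && ((!(open && (!q))) ==> (((q ==> (!q)) || e) && (open || q))))) && (s ==> (((open && (!q)) ==> (q && (open || q))) && ((!(open && (!q))) ==> (((q ==> (!q)) || e) && (open || q))))); else branch requires ((open && (!s)) ==> (s && hit)) && ((!(open && (!s))) ==> (((s ==> (!s)) || e) && hit)).
Before the if: (q ==> (((!s) ==> ((s ==> hit) && ((open && (!q)) ==> (q && (open || q))) && ((!(open && (!q))) ==> (((q ==> (!q)) || e) && (open || q))))) && (s ==> (((open && (!q)) ==> (q && (open || q))) && ((!(open && (!q))) ==> (((q ==> (!q)) || e) && (open || q))))))) && ((!q) ==> (((open && (!s)) ==> (s && hit)) && ((!(open && (!s))) ==> (((s ==> (!s)) || e) && hit))))
Before s := (!e) <==> e: (q ==> (((!((!e) <==> e)) ==> ((((!e) <==> e) ==> hit) && ((open && (!q)) ==> (q && (open || q))) && ((!(open && (!q))) ==> (((q ==> (!q)) || e) && (open || q))))) && (((!e) <==> e) ==> (((open && (!q)) ==> (q && (open || q))) && ((!(open && (!q))) ==> (((q ==> (!q)) || e) && (open || q))))))) && ((!q) ==> (((open && (!((!e) <==> e))) ==> (((!e) <==> e) && hit)) && ((!(open && (!((!e) <==> e)))) ==> (((((!e) <==> e) ==> (!((!e) <==> e))) || e) && hit))))
The weakest precondition is (q ==> (((!((!e) <==> e)) ==> ((((!e) <==> e) ==> hit) && ((open && (!q)) ==> (q && (open || q))) && ((!(open && (!q))) ==> (((q ==> (!q)) || e) && (open || q))))) && (((!e) <==> e) ==> (((open && (!q)) ==> (q && (open || q))) && ((!(open && (!q))) ==> (((q ==> (!q)) || e) && (open || q))))))) && ((!q) ==> (((open && (!((!e) <==> e))) ==> (((!e) <==> e) && hit)) && ((!(open && (!((!e) <==> e)))) ==> (((((!e) <==> e) ==> (!((!e) <==> e))) || e) && hit)))).
Check whether ((!((!e) <==> e)) ==> ((((!e) <==> e) ==> hit) && e)) && (((!e) <==> e) ==> e) && q implies it.
Every state satisfying the precondition satisfies the weakest precondition: the implication holds.
Answer: valid
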